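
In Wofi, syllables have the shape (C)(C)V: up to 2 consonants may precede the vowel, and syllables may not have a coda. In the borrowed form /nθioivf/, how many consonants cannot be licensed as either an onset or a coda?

Under (C)(C)V, the unsyllabifiable consonants are /v/, /f/ (no codas are permitted; onsets may contain at most 2 consonants).

2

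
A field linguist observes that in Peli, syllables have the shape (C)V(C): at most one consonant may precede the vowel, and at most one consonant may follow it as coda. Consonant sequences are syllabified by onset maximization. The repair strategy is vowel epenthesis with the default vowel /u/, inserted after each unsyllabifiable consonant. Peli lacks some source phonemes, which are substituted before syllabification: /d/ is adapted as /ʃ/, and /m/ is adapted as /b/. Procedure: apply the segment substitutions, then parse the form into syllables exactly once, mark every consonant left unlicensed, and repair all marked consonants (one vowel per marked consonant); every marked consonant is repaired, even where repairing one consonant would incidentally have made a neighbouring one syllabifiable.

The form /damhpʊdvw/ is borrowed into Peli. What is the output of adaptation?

Substitution: /d/ → /ʃ/, /m/ → /b/, giving /ʃabhpʊʃvw/.
Under (C)V(C), the unsyllabifiable consonants are /h/, /v/, /w/ (at most one coda consonant is licensed; onsets are limited to one consonant).
Inserting the epenthetic vowel yields /h/ → /hu/, /v/ → /vu/, /w/ → /wu/.

ʃabhupʊʃvuwu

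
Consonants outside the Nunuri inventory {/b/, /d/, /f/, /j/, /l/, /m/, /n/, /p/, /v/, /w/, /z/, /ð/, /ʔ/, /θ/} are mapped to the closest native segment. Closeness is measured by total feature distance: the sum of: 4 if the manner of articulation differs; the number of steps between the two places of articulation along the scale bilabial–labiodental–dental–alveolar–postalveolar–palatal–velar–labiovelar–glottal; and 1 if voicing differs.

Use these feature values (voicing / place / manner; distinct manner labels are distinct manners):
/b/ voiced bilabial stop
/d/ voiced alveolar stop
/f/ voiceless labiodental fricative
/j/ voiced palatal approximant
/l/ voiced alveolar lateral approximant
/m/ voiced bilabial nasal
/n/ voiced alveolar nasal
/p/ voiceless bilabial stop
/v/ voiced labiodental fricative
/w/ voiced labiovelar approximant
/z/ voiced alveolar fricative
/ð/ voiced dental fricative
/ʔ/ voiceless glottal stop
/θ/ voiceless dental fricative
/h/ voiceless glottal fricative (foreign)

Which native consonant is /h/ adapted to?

/ʔ/ is closest: manner differs (fricative→stop, +4), place distance 0 (glottal→glottal), same voicing; total 4. Next closest is /w/ at distance 6.

ʔ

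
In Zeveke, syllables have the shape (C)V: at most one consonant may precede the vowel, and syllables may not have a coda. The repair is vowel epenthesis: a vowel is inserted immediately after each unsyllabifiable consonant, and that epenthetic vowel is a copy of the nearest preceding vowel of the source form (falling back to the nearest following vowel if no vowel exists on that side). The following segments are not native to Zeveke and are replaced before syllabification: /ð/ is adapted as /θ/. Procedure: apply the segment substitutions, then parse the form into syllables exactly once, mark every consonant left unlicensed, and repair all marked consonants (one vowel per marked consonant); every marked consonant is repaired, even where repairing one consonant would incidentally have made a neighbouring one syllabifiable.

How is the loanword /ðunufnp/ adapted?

θunufunupu

Substitution: /ð/ → /θ/, giving /θunufnp/.
Syllabifying with onset maximization leaves /f/, /n/, /p/ stranded (no codas are permitted; onsets are limited to one consonant).
Each unlicensed consonant becomes the onset of a new syllable: /f/ → /fu/, /n/ → /nu/, /p/ → /pu/.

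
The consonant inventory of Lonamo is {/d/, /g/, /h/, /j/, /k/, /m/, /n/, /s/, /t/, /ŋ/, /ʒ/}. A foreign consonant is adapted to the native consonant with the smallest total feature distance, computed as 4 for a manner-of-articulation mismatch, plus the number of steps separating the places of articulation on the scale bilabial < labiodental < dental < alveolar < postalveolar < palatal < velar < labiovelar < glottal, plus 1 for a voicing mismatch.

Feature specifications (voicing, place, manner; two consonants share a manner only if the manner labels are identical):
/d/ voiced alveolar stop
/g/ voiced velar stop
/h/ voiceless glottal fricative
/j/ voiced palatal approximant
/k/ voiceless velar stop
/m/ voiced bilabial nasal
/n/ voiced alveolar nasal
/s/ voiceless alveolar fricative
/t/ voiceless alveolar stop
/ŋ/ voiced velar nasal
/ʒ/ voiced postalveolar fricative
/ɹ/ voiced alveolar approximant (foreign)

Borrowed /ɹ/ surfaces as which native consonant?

/j/ is closest: same manner (approximant), place distance 2 (alveolar→palatal), same voicing; total 2. Next closest is /d/ at distance 4.

j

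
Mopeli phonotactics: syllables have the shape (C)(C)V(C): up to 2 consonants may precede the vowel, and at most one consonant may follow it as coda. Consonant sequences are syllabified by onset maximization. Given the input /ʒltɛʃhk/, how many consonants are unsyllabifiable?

3

The consonants /ʒ/, /h/, /k/ cannot be parsed into a legal (C)(C)V(C) syllable (at most one coda consonant is licensed; onsets may contain at most 2 consonants).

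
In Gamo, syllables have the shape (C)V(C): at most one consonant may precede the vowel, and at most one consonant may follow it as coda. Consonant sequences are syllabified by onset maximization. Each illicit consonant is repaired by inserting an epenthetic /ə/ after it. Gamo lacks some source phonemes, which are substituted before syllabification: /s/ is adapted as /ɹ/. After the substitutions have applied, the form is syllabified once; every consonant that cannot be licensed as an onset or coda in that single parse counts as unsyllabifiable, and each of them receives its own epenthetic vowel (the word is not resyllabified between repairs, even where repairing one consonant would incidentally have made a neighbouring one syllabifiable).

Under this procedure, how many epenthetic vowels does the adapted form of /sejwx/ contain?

2

After substitution the input is /ɹejwx/.
The unsyllabifiable consonants are /w/, /x/; each receives one epenthetic vowel.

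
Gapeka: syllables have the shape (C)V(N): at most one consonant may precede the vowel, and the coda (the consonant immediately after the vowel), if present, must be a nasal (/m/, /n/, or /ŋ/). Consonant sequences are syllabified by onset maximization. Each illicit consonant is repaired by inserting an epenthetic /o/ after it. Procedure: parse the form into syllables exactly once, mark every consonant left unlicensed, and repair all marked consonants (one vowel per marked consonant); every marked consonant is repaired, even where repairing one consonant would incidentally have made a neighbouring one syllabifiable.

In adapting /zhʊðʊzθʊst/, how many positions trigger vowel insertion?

4

The unsyllabifiable consonants are /z/, /z/, /s/, /t/; each receives one epenthetic vowel.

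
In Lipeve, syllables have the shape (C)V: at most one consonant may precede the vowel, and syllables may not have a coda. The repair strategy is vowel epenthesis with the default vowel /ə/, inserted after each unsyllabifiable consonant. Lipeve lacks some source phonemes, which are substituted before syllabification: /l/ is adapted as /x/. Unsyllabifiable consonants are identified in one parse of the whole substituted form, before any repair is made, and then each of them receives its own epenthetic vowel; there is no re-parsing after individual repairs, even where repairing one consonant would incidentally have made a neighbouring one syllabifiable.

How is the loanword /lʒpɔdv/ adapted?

xəʒəpɔdəvə

Substitution: /l/ → /x/, giving /xʒpɔdv/.
Syllabifying with onset maximization leaves /x/, /ʒ/, /d/, /v/ stranded (no codas are permitted; onsets are limited to one consonant).
Epenthesis after each stranded consonant: /x/ → /xə/, /ʒ/ → /ʒə/, /d/ → /də/, /v/ → /və/.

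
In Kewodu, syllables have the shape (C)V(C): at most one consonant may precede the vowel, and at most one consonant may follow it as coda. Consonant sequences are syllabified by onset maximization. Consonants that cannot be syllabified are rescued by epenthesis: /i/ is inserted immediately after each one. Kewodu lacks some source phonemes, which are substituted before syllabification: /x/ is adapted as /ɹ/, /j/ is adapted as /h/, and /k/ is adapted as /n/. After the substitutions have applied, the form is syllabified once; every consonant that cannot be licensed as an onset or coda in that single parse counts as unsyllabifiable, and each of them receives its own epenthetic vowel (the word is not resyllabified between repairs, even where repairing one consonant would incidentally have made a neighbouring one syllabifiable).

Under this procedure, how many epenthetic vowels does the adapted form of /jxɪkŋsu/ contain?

2

After substitution the input is /hɹɪnŋsu/.
The unsyllabifiable consonants are /h/, /ŋ/; each receives one epenthetic vowel.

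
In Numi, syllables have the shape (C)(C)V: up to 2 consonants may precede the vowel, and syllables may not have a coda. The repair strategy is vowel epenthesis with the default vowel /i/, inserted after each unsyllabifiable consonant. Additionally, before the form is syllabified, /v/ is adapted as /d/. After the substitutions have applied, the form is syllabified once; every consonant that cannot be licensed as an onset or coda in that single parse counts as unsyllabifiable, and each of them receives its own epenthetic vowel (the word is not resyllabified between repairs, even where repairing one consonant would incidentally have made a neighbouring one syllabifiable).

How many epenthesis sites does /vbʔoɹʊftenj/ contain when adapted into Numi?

After substitution the input is /dbʔoɹʊftenj/.
The unsyllabifiable consonants are /d/, /n/, /j/; each receives one epenthetic vowel.

3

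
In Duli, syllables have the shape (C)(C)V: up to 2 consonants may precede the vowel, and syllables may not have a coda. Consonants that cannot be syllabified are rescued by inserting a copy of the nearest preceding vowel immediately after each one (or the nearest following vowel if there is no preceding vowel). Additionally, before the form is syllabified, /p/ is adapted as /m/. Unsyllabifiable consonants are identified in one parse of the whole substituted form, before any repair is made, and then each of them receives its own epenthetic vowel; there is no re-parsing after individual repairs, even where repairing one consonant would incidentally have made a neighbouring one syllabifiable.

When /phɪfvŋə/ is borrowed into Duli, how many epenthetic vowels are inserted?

1

After substitution the input is /mhɪfvŋə/.
The unsyllabifiable consonants are /f/; each receives one epenthetic vowel.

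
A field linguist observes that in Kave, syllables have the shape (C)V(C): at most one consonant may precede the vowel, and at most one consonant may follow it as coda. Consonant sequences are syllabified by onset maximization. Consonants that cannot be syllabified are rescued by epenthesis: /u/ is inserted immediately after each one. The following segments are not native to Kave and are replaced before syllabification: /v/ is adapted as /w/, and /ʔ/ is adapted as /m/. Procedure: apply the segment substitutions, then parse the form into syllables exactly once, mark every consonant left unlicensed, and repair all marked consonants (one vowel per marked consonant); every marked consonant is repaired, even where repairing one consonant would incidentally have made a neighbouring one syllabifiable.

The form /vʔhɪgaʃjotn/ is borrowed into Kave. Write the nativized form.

Substitution: /v/ → /w/, /ʔ/ → /m/, giving /wmhɪgaʃjotn/.
Under (C)V(C), the unsyllabifiable consonants are /w/, /m/, /n/ (at most one coda consonant is licensed; onsets are limited to one consonant).
Inserting the epenthetic vowel yields /w/ → /wu/, /m/ → /mu/, /n/ → /nu/.

wumuhɪgaʃjotnu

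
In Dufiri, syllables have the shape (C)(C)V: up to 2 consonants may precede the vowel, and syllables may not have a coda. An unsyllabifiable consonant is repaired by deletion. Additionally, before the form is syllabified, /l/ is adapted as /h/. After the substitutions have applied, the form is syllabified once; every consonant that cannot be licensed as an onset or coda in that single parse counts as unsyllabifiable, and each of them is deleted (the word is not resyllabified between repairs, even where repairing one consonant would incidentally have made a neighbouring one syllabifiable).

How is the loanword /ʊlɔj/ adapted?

ʊhɔ

Substitution: /l/ → /h/, giving /ʊhɔj/.
Syllabifying with onset maximization leaves /j/ stranded (no codas are permitted; onsets may contain at most 2 consonants).
Each unlicensed consonant is deleted: /j/.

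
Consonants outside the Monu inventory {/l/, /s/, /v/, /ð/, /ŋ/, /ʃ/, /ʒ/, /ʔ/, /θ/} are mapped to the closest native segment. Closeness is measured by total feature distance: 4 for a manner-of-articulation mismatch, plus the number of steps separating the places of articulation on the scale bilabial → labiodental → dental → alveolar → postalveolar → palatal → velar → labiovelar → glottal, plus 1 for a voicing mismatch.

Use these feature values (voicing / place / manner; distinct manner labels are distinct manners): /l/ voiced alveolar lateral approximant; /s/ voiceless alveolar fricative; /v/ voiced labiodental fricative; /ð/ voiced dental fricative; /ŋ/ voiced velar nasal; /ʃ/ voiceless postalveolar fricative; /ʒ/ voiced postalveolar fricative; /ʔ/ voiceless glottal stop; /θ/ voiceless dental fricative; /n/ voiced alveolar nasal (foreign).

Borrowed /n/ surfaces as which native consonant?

ŋ

/ŋ/ is closest: same manner (nasal), place distance 3 (alveolar→velar), same voicing; total 3. Next closest is /l/ at distance 4.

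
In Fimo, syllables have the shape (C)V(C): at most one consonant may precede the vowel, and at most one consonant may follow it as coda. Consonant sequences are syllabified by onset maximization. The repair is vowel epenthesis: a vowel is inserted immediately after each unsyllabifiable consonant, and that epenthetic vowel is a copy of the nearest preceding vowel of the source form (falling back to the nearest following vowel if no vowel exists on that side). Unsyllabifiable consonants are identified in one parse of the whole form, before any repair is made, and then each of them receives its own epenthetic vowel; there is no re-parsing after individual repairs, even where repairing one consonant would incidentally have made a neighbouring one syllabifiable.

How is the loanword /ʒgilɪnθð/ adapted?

ʒigilɪnθɪðɪ

Syllabifying with onset maximization leaves /ʒ/, /θ/, /ð/ stranded (at most one coda consonant is licensed; onsets are limited to one consonant).
Inserting the epenthetic vowel yields /ʒ/ → /ʒi/, /θ/ → /θɪ/, /ð/ → /ðɪ/.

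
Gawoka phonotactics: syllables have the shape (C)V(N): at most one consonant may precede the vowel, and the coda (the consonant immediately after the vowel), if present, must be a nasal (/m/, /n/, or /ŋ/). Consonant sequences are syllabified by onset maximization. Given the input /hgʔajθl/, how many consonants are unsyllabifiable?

5

The consonants /h/, /g/, /j/, /θ/, /l/ cannot be parsed into a legal (C)V(N) syllable (only a nasal (/m/, /n/, or /ŋ/) is licensed in coda position; onsets are limited to one consonant).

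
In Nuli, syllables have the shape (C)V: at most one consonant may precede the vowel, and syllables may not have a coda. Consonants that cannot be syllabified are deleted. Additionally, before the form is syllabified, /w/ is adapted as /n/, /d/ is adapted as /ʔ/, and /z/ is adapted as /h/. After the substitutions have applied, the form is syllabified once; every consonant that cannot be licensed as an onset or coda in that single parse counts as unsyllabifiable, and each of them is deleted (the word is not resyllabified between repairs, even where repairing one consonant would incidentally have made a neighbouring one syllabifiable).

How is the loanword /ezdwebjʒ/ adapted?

ene

Substitution: /z/ → /h/, /d/ → /ʔ/, /w/ → /n/, giving /ehʔnebjʒ/.
Under (C)V, the unsyllabifiable consonants are /h/, /ʔ/, /b/, /j/, /ʒ/ (no codas are permitted; onsets are limited to one consonant).
Each unlicensed consonant is deleted: /h/, /ʔ/, /b/, /j/, /ʒ/.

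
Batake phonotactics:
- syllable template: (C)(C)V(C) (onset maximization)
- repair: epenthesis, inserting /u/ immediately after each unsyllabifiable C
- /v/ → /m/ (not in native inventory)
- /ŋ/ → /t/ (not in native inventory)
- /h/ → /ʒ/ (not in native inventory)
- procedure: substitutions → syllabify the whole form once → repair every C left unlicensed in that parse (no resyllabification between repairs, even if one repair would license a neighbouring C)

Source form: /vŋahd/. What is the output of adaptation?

mtaʒdu

Substitution: /v/ → /m/, /ŋ/ → /t/, /h/ → /ʒ/, giving /mtaʒd/.
Under (C)(C)V(C), the unsyllabifiable consonants are /d/ (at most one coda consonant is licensed; onsets may contain at most 2 consonants).
Epenthesis after each stranded consonant: /d/ → /du/.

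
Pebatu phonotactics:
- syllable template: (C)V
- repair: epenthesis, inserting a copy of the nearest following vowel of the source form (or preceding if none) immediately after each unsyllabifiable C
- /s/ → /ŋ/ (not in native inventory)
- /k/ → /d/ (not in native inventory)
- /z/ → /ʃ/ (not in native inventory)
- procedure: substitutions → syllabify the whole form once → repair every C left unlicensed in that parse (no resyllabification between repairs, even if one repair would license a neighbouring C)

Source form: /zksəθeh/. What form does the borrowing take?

ʃədəŋəθehe

Substitution: /z/ → /ʃ/, /k/ → /d/, /s/ → /ŋ/, giving /ʃdŋəθeh/.
The consonants /ʃ/, /d/, /h/ cannot be parsed into a legal (C)V syllable (no codas are permitted; onsets are limited to one consonant).
Epenthesis after each stranded consonant: /ʃ/ → /ʃə/, /d/ → /də/, /h/ → /he/.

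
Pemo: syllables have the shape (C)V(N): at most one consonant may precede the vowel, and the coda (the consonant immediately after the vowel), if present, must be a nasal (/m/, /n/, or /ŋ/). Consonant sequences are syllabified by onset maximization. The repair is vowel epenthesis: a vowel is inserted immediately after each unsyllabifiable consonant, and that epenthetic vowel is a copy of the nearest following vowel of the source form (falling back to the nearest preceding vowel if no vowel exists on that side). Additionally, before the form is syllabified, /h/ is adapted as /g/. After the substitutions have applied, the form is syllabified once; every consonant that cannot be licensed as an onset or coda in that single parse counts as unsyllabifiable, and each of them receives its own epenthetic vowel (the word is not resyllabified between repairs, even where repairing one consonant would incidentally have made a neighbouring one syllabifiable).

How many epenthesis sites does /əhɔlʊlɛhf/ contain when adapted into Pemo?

2

After substitution the input is /əgɔlʊlɛgf/.
The unsyllabifiable consonants are /g/, /f/; each receives one epenthetic vowel.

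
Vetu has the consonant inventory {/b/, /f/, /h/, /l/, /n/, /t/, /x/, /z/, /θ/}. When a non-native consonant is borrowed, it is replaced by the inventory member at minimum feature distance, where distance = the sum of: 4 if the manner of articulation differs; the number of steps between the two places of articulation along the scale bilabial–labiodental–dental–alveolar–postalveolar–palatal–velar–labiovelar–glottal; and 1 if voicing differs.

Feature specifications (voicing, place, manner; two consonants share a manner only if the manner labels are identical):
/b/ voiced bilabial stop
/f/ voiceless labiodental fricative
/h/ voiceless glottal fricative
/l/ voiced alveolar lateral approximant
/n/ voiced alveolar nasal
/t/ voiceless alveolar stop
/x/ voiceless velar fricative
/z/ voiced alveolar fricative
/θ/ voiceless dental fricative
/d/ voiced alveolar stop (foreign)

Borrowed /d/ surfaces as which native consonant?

t

/t/ is closest: same manner (stop), place distance 0 (alveolar→alveolar), voicing differs (+1); total 1. Next closest is /b/ at distance 3.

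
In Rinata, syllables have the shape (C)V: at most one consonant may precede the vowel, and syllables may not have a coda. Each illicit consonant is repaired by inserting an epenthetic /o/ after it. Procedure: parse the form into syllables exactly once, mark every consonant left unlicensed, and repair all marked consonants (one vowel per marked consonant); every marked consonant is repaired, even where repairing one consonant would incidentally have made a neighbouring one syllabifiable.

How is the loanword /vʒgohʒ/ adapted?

Syllabifying with onset maximization leaves /v/, /ʒ/, /h/, /ʒ/ stranded (no codas are permitted; onsets are limited to one consonant).
Each unlicensed consonant becomes the onset of a new syllable: /v/ → /vo/, /ʒ/ → /ʒo/, /h/ → /ho/, /ʒ/ → /ʒo/.

voʒogohoʒo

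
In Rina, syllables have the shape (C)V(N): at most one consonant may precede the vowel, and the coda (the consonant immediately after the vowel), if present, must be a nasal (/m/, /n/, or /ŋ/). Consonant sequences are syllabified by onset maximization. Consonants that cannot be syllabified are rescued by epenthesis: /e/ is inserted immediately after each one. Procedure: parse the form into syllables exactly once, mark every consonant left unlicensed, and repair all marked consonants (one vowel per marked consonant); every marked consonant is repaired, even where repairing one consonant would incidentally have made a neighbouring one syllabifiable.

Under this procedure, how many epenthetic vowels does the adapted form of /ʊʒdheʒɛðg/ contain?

The unsyllabifiable consonants are /ʒ/, /d/, /ð/, /g/; each receives one epenthetic vowel.

4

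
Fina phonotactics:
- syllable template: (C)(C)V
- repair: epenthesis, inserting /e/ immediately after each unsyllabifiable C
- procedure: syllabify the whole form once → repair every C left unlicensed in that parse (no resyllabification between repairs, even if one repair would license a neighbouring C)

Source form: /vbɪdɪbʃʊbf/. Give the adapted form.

The consonants /b/, /f/ cannot be parsed into a legal (C)(C)V syllable (no codas are permitted; onsets may contain at most 2 consonants).
Inserting the epenthetic vowel yields /b/ → /be/, /f/ → /fe/.

vbɪdɪbʃʊbefe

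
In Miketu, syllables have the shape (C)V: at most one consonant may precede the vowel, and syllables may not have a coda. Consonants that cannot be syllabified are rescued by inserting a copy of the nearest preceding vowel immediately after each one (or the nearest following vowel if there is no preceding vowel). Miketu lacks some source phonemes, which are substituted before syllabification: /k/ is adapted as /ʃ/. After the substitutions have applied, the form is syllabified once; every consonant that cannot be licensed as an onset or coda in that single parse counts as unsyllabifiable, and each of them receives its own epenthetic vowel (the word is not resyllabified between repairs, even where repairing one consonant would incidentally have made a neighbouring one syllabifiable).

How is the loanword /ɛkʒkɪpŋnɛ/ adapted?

Substitution: /k/ → /ʃ/, giving /ɛʃʒʃɪpŋnɛ/.
The consonants /ʃ/, /ʒ/, /p/, /ŋ/ cannot be parsed into a legal (C)V syllable (no codas are permitted; onsets are limited to one consonant).
Epenthesis after each stranded consonant: /ʃ/ → /ʃɛ/, /ʒ/ → /ʒɛ/, /p/ → /pɪ/, /ŋ/ → /ŋɪ/.

ɛʃɛʒɛʃɪpɪŋɪnɛ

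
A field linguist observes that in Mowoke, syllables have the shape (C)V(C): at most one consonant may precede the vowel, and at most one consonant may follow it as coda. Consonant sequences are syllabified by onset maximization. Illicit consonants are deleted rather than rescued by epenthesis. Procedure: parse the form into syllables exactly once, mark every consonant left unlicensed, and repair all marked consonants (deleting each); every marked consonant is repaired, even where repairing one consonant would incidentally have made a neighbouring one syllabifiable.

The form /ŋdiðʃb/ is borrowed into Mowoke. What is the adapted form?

The consonants /ŋ/, /ʃ/, /b/ cannot be parsed into a legal (C)V(C) syllable (at most one coda consonant is licensed; onsets are limited to one consonant).
Deleting the stranded consonants removes /ŋ/, /ʃ/, /b/.

dið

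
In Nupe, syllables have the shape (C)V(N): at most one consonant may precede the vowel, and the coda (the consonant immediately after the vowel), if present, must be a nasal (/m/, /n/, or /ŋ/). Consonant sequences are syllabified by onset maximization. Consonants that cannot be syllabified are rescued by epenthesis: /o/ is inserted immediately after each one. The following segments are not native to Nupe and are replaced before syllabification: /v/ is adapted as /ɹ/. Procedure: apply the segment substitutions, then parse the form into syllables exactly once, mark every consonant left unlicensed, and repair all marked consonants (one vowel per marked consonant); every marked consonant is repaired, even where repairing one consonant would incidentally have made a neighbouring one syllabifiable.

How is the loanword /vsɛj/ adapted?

ɹosɛjo

Substitution: /v/ → /ɹ/, giving /ɹsɛj/.
Syllabifying with onset maximization leaves /ɹ/, /j/ stranded (only a nasal (/m/, /n/, or /ŋ/) is licensed in coda position; onsets are limited to one consonant).
Inserting the epenthetic vowel yields /ɹ/ → /ɹo/, /j/ → /jo/.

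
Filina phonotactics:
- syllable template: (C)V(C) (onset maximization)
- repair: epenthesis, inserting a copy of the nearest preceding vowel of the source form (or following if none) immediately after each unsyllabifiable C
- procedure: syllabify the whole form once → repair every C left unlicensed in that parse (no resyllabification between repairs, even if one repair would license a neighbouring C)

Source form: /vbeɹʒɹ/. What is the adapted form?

vebeɹʒeɹe

Syllabifying with onset maximization leaves /v/, /ʒ/, /ɹ/ stranded (at most one coda consonant is licensed; onsets are limited to one consonant).
Inserting the epenthetic vowel yields /v/ → /ve/, /ʒ/ → /ʒe/, /ɹ/ → /ɹe/.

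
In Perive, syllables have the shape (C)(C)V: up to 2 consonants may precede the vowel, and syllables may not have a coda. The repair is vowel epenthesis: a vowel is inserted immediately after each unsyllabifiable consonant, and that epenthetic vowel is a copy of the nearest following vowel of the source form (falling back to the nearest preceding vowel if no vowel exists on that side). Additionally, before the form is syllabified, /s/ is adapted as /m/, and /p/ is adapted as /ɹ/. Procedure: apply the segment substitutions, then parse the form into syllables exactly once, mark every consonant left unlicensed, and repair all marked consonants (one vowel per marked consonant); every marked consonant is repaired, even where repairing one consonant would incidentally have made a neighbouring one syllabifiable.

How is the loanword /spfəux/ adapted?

məɹfəuxu

Substitution: /s/ → /m/, /p/ → /ɹ/, giving /mɹfəux/.
Syllabifying with onset maximization leaves /m/, /x/ stranded (no codas are permitted; onsets may contain at most 2 consonants).
Inserting the epenthetic vowel yields /m/ → /mə/, /x/ → /xu/.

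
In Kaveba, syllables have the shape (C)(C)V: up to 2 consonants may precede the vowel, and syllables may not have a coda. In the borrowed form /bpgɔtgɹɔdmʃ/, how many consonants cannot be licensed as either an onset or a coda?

5

Syllabifying with onset maximization leaves /b/, /t/, /d/, /m/, /ʃ/ stranded (no codas are permitted; onsets may contain at most 2 consonants).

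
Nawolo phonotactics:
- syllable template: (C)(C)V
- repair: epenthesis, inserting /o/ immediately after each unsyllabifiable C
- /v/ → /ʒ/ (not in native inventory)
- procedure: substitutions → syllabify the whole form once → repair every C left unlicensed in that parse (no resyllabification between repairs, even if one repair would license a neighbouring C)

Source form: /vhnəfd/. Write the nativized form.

ʒohnəfodo

Substitution: /v/ → /ʒ/, giving /ʒhnəfd/.
Syllabifying with onset maximization leaves /ʒ/, /f/, /d/ stranded (no codas are permitted; onsets may contain at most 2 consonants).
Inserting the epenthetic vowel yields /ʒ/ → /ʒo/, /f/ → /fo/, /d/ → /do/.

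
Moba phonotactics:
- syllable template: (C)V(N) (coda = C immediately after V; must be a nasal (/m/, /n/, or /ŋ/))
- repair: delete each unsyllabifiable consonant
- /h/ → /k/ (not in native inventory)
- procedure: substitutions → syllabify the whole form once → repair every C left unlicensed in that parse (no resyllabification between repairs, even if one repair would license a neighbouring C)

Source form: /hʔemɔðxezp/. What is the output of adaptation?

ʔemɔxe

Substitution: /h/ → /k/, giving /kʔemɔðxezp/.
Under (C)V(N), the unsyllabifiable consonants are /k/, /ð/, /z/, /p/ (only a nasal (/m/, /n/, or /ŋ/) is licensed in coda position; onsets are limited to one consonant).
Deleting the stranded consonants removes /k/, /ð/, /z/, /p/.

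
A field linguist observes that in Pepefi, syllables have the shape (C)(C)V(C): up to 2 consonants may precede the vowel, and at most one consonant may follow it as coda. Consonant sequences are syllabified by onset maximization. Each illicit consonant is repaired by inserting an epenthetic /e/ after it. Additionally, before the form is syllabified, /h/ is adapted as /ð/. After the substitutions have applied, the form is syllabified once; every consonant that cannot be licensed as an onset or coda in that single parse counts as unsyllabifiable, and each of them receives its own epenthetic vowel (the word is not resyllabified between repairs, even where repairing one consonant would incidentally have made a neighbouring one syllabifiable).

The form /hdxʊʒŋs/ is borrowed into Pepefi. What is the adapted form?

ðedxʊʒŋese

Substitution: /h/ → /ð/, giving /ðdxʊʒŋs/.
Under (C)(C)V(C), the unsyllabifiable consonants are /ð/, /ŋ/, /s/ (at most one coda consonant is licensed; onsets may contain at most 2 consonants).
Each unlicensed consonant becomes the onset of a new syllable: /ð/ → /ðe/, /ŋ/ → /ŋe/, /s/ → /se/.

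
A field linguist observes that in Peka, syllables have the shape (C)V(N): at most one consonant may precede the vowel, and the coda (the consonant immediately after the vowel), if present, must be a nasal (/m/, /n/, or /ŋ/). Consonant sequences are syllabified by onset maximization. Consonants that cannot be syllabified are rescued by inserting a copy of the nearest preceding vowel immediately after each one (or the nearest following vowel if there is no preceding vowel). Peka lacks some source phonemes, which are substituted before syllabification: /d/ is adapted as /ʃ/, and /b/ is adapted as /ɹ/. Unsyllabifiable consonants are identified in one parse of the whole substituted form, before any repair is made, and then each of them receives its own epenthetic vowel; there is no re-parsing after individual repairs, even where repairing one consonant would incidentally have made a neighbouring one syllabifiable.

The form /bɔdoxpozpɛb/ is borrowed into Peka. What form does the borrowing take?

ɹɔʃoxopozopɛɹɛ

Substitution: /b/ → /ɹ/, /d/ → /ʃ/, giving /ɹɔʃoxpozpɛɹ/.
Syllabifying with onset maximization leaves /x/, /z/, /ɹ/ stranded (only a nasal (/m/, /n/, or /ŋ/) is licensed in coda position; onsets are limited to one consonant).
Epenthesis after each stranded consonant: /x/ → /xo/, /z/ → /zo/, /ɹ/ → /ɹɛ/.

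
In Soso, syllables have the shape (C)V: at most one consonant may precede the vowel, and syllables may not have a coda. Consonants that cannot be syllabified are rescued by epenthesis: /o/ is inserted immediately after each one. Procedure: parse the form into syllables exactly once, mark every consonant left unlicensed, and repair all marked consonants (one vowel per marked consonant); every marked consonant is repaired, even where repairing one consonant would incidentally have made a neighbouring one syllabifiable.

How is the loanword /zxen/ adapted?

Syllabifying with onset maximization leaves /z/, /n/ stranded (no codas are permitted; onsets are limited to one consonant).
Each unlicensed consonant becomes the onset of a new syllable: /z/ → /zo/, /n/ → /no/.

zoxeno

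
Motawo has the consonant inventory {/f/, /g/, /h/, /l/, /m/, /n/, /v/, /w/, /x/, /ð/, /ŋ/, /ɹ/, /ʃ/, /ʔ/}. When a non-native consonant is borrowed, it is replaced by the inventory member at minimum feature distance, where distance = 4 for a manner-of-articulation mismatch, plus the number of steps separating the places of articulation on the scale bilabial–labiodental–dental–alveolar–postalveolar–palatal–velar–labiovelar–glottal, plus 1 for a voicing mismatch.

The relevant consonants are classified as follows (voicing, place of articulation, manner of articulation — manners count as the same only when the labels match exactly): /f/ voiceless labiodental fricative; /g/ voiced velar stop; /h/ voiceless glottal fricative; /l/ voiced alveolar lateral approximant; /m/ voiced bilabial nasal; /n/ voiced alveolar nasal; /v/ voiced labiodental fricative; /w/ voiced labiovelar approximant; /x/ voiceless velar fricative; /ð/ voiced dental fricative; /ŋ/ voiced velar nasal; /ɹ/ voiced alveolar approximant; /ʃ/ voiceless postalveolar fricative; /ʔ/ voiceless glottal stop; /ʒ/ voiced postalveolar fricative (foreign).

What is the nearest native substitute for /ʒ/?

/ʃ/ is closest: same manner (fricative), place distance 0 (postalveolar→postalveolar), voicing differs (+1); total 1. Next closest is /ð/ at distance 2.

ʃ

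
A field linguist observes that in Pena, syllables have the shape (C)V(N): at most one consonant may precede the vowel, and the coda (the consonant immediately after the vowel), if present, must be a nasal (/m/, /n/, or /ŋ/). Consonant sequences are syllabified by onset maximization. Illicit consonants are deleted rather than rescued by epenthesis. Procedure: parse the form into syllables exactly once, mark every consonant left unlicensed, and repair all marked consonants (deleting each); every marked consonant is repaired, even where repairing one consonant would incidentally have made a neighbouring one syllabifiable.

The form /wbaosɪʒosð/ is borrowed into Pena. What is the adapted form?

baosɪʒo

The consonants /w/, /s/, /ð/ cannot be parsed into a legal (C)V(N) syllable (only a nasal (/m/, /n/, or /ŋ/) is licensed in coda position; onsets are limited to one consonant).
Each unlicensed consonant is deleted: /w/, /s/, /ð/.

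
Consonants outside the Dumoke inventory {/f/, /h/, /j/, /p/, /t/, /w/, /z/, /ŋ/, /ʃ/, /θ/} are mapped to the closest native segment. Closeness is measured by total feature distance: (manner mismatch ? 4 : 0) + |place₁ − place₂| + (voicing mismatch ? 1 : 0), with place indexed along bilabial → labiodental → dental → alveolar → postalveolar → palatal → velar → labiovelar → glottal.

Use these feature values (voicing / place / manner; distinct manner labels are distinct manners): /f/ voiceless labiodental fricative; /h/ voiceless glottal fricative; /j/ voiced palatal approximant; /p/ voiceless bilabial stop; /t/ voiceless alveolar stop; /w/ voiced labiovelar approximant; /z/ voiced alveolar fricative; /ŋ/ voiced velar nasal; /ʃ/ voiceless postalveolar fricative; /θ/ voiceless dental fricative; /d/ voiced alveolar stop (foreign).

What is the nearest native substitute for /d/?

/t/ is closest: same manner (stop), place distance 0 (alveolar→alveolar), voicing differs (+1); total 1. Next closest is /p/ at distance 4.

t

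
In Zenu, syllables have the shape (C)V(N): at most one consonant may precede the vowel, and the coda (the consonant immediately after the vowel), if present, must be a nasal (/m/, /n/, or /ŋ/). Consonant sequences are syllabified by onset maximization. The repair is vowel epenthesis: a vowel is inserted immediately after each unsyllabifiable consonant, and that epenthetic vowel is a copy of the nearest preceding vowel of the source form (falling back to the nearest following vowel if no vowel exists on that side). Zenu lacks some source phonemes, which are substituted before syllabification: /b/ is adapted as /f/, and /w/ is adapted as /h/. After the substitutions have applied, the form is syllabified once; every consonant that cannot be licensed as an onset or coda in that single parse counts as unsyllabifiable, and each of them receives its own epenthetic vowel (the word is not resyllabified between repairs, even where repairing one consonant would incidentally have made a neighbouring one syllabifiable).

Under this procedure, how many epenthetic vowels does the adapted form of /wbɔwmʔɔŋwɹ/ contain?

After substitution the input is /hfɔhmʔɔŋhɹ/.
The unsyllabifiable consonants are /h/, /h/, /m/, /h/, /ɹ/; each receives one epenthetic vowel.

5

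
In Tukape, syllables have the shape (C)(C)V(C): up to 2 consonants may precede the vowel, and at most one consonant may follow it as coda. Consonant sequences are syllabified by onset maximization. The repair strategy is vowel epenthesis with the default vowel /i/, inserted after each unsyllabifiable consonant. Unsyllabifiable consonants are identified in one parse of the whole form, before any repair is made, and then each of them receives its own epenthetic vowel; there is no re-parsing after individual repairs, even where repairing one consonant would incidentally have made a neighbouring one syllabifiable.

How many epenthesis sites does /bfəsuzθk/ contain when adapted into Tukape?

The unsyllabifiable consonants are /θ/, /k/; each receives one epenthetic vowel.

2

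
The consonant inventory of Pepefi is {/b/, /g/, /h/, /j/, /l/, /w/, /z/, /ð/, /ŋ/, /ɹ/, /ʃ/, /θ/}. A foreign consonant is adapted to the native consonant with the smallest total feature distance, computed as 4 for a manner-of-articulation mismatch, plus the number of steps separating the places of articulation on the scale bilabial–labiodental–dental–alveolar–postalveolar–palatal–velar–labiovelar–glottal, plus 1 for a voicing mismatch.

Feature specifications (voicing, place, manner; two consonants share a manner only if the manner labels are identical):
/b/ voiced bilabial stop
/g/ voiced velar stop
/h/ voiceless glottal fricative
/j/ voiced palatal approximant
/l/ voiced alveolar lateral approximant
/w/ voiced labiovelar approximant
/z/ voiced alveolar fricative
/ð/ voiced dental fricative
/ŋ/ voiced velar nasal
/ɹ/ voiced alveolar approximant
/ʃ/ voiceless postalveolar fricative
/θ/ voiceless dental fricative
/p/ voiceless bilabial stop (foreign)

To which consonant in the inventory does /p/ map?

/b/ is closest: same manner (stop), place distance 0 (bilabial→bilabial), voicing differs (+1); total 1. Next closest is /θ/ at distance 6.

b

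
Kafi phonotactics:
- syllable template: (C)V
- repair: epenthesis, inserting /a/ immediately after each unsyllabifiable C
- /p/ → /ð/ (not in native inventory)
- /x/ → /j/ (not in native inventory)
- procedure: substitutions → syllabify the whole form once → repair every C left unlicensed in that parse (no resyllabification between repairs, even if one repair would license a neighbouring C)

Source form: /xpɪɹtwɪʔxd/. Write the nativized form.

jaðɪɹatawɪʔajada

Substitution: /x/ → /j/, /p/ → /ð/, giving /jðɪɹtwɪʔjd/.
Under (C)V, the unsyllabifiable consonants are /j/, /ɹ/, /t/, /ʔ/, /j/, /d/ (no codas are permitted; onsets are limited to one consonant).
Inserting the epenthetic vowel yields /j/ → /ja/, /ɹ/ → /ɹa/, /t/ → /ta/, /ʔ/ → /ʔa/, /j/ → /ja/, /d/ → /da/.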